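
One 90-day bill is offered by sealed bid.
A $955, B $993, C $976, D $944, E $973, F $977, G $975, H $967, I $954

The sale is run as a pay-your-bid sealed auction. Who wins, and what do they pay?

B pays $993

Bids in order: 993 (B) > 977 (F) > 976 (C) > 975 (G) > 973 (E) > 967 (H) > …
First-price: B pays what they bid, $993.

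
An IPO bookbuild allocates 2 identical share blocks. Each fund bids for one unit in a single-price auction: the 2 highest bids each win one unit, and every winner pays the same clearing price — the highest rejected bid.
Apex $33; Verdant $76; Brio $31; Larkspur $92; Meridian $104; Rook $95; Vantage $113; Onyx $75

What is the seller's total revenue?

Total revenue: $190

Sorting: 113 (Vantage), 104 (Meridian), 95 (Rook), 92 (Larkspur), …
Winners (2 units): Vantage, Meridian.
Clearing price = highest rejected bid = $95.
Total revenue = 2 × $95 = $190.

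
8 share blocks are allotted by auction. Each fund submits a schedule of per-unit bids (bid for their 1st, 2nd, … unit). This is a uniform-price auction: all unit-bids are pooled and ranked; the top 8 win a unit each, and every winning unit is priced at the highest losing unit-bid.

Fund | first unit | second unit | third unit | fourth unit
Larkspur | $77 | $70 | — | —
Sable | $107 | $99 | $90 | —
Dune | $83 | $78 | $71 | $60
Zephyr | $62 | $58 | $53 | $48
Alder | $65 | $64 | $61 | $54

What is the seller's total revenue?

Total revenue: $520

Pooled unit-bids ranked (top 8): 107 (Sable-1), 99 (Sable-2), 90 (Sable-3), 83 (Dune-1), 78 (Dune-2), 77 (Larkspur-1), 71 (Dune-3), 70 (Larkspur-2)
Highest rejected unit-bid = $65.
Allocation: Dune 3, Larkspur 2, Sable 3. Every unit priced at $65.
Revenue = 8 × 65 = $520.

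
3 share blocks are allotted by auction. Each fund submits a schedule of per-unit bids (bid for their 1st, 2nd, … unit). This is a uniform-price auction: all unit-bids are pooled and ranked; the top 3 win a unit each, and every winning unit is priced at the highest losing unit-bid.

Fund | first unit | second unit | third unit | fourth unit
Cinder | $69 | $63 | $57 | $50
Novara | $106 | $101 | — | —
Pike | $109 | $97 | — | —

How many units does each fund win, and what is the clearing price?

Novara 2, Pike 1; clearing price $97

All unit-bids, highest first — top 3: 109 (Pike-1), 106 (Novara-1), 101 (Novara-2)
The (k+1)-th unit-bid is $97.
Allocation: Novara 2, Pike 1.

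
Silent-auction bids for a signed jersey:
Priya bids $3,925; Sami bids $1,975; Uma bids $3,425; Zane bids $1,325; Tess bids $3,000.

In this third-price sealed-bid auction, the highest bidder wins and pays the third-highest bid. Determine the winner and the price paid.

Bids ranked: 3,925 (Priya) > 3,425 (Uma) > 3,000 (Tess) > 1,975 (Sami) > 1,325 (Zane)
Priya wins; payment is bid #3 in the ranking = $3,000.

Priya pays $3,000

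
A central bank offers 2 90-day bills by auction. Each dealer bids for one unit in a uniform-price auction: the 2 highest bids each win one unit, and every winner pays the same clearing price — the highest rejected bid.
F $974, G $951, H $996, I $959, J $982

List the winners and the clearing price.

H, J; each pays $974

Bids ranked high→low: 996 (H), 982 (J), 974 (F), 959 (I), …
Winners (2 units): H, J.
First losing bid is F's $974, which sets the uniform price.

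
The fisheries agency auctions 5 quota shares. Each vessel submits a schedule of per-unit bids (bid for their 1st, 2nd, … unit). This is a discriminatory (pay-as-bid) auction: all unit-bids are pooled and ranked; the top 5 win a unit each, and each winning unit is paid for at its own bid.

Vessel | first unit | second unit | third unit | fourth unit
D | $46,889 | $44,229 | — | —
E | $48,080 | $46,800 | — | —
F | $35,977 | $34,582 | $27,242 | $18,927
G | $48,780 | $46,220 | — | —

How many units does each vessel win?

All unit-bids, highest first — top 5: 48,780 (G-1), 48,080 (E-1), 46,889 (D-1), 46,800 (E-2), 46,220 (G-2)
Next rejected bid: $44,229 (not a price — pay-as-bid).
Allocation: D 1, E 2, G 2.

D 1, E 2, G 2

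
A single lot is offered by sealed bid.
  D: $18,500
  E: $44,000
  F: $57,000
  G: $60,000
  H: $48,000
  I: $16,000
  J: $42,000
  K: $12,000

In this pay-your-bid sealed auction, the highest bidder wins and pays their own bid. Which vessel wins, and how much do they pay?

G pays $60,000

Pay-your-bid sealed auction: the highest bidder wins and pays their own bid.
Bids ranked: 60,000 (G) > 57,000 (F) > 48,000 (H) > 44,000 (E) > 42,000 (J) > 18,500 (D) > …
First-price: G pays what they bid, $60,000.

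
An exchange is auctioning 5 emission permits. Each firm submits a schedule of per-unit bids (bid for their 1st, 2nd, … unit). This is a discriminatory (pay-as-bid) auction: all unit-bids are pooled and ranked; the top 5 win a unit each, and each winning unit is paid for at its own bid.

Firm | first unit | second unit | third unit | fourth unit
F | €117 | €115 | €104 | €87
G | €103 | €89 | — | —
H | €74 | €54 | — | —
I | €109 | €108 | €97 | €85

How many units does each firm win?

Merging the schedules and taking the best 5: 117 (F-1), 115 (F-2), 109 (I-1), 108 (I-2), 104 (F-3)
Next rejected bid: €103 (not a price — pay-as-bid).
Allocation: F 3, I 2.

F 3, I 2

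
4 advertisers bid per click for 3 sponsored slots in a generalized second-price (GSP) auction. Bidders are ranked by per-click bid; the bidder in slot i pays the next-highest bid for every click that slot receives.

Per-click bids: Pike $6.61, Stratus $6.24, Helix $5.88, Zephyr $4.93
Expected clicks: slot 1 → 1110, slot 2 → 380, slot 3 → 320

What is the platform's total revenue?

Total revenue: $10738.40

Per-click bids in order: $6.61 (Pike) > $6.24 (Stratus) > $5.88 (Helix) > $4.93 (Zephyr)
Slot 1: Pike pays $6.24 × 1110 = $6926.40
Slot 2: Stratus pays $5.88 × 380 = $2234.40
Slot 3: Helix pays $4.93 × 320 = $1577.60
Total = $10738.40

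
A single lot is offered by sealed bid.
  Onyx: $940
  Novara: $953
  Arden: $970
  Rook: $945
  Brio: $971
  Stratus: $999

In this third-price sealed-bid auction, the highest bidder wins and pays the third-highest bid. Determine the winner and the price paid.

Stratus pays $970

Bids ranked: 999 (Stratus) > 971 (Brio) > 970 (Arden) > 953 (Novara) > 945 (Rook) > 940 (Onyx)
Stratus wins; payment is bid #3 in the ranking = $970.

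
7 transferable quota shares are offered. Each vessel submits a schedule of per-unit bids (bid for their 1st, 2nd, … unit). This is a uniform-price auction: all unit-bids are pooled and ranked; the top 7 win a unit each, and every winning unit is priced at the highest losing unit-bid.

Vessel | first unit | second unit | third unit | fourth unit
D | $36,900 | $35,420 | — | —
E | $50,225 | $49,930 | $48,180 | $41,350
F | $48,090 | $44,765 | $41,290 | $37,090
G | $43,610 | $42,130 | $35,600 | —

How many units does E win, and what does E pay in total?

All unit-bids, highest first — top 7: 50,225 (E-1), 49,930 (E-2), 48,180 (E-3), 48,090 (F-1), 44,765 (F-2), 43,610 (G-1), 42,130 (G-2)
First bid not allocated: $41,350.
E wins 3 unit(s) at $41,350 each.

E: 3 units, pays $124,050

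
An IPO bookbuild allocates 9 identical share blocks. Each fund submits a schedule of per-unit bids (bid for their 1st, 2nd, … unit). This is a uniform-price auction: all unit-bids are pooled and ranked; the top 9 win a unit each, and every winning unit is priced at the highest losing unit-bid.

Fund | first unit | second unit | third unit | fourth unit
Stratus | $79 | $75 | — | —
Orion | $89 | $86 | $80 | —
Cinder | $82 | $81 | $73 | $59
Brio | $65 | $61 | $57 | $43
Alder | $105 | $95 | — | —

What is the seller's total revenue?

Merging the schedules and taking the best 9: 105 (Alder-1), 95 (Alder-2), 89 (Orion-1), 86 (Orion-2), 82 (Cinder-1), 81 (Cinder-2), 80 (Orion-3), 79 (Stratus-1), 75 (Stratus-2)
First bid not allocated: $73.
Allocation: Alder 2, Cinder 2, Orion 3, Stratus 2. Every unit priced at $73.
Revenue = 9 × 73 = $657.

Total revenue: $657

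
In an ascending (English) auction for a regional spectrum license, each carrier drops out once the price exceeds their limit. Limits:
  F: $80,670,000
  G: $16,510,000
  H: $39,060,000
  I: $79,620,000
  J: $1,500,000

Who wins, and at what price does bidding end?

F wins at $79,620,000

Rule: the price rises until one bidder remains; the winner pays the price at which the last rival dropped out.
Limits in order: 80,670,000 (F) > 79,620,000 (I) > 39,060,000 (H) > 16,510,000 (G) > 1,500,000 (J)
I is the last rival to drop out, at $79,620,000; F remains and wins at that price.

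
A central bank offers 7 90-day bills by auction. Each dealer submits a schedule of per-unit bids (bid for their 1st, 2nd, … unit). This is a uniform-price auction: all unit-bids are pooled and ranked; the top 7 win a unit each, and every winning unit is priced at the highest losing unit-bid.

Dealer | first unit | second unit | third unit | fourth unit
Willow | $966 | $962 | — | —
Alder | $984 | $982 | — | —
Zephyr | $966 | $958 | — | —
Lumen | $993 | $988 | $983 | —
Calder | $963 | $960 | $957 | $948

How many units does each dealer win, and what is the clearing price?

Pooled unit-bids ranked (top 7): 993 (Lumen-1), 988 (Lumen-2), 984 (Alder-1), 983 (Lumen-3), 982 (Alder-2), 966 (Willow-1), 966 (Zephyr-1)
Highest rejected unit-bid = $963.
Allocation: Alder 2, Lumen 3, Willow 1, Zephyr 1.

Alder 2, Lumen 3, Willow 1, Zephyr 1; clearing price $963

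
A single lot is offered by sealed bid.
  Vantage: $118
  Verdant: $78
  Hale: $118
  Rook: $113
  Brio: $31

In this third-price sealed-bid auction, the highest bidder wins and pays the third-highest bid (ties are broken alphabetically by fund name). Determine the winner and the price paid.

Hale pays $113

Bids ranked: 118 (Hale) > 118 (Vantage) > 113 (Rook) > 78 (Verdant) > 31 (Brio)
Tie at $118 → Hale wins by tie-break.
Hale wins; payment is bid #3 in the ranking = $113.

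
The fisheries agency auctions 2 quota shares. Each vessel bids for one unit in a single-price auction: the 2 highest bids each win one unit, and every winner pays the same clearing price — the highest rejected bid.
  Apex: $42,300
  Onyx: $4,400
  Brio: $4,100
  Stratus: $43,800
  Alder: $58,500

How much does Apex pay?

Apex pays $0

Bids ranked high→low: 58,500 (Alder), 43,800 (Stratus), 42,300 (Apex), 4,400 (Onyx), …
Winners (2 units): Alder, Stratus.
First losing bid is Apex's $42,300, which sets the uniform price.
Apex does not win → pays $0.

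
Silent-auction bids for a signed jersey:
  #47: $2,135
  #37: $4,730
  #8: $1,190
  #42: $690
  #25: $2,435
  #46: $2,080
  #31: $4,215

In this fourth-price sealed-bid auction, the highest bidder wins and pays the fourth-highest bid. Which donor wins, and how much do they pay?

Fourth-price sealed-bid auction: the highest bidder wins and pays the fourth-highest bid.
Sorting bids: 4,730 (#37) > 4,215 (#31) > 2,435 (#25) > 2,135 (#47) > 2,080 (#46) > 1,190 (#8) > …
#37 is highest; pays the fourth-highest bid, $2,135.

#37 pays $2,135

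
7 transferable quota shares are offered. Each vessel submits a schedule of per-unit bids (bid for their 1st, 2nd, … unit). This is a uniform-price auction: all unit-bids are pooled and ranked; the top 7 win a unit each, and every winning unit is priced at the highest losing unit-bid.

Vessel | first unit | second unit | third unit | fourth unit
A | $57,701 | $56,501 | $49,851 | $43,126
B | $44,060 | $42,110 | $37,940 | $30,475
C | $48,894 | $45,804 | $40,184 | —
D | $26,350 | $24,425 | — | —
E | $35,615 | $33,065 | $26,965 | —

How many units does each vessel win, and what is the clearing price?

Merging the schedules and taking the best 7: 57,701 (A-1), 56,501 (A-2), 49,851 (A-3), 48,894 (C-1), 45,804 (C-2), 44,060 (B-1), 43,126 (A-4)
The (k+1)-th unit-bid is $42,110.
Allocation: A 4, B 1, C 2.

A 4, B 1, C 2; clearing price $42,110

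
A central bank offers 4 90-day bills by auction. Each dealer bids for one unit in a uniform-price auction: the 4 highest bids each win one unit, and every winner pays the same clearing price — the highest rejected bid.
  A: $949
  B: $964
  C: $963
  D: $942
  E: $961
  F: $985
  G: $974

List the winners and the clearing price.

Ordering the bids: 985 (F), 974 (G), 964 (B), 963 (C), 961 (E), 949 (A), …
Winners (4 units): F, G, B, C.
Clearing price = highest rejected bid = $961.

F, G, B, C; each pays $961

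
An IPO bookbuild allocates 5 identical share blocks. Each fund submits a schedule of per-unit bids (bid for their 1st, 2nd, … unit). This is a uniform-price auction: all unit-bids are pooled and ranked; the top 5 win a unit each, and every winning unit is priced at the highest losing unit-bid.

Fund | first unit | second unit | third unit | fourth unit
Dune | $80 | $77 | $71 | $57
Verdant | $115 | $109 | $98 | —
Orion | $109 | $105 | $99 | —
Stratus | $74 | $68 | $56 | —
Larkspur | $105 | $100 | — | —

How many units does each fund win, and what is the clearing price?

Larkspur 1, Orion 2, Verdant 2; clearing price $100

Pooled unit-bids ranked (top 5): 115 (Verdant-1), 109 (Verdant-2), 109 (Orion-1), 105 (Orion-2), 105 (Larkspur-1)
The (k+1)-th unit-bid is $100.
Allocation: Larkspur 1, Orion 2, Verdant 2.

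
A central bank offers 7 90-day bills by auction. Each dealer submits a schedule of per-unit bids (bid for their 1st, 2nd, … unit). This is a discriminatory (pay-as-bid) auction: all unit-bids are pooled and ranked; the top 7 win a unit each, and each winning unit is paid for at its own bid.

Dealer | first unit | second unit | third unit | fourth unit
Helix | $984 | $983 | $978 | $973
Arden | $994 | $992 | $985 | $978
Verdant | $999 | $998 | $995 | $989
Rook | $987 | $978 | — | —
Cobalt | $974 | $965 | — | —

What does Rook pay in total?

Rook pays $987

Merging the schedules and taking the best 7: 999 (Verdant-1), 998 (Verdant-2), 995 (Verdant-3), 994 (Arden-1), 992 (Arden-2), 989 (Verdant-4), 987 (Rook-1)
Next rejected bid: $985 (not a price — pay-as-bid).
Rook's winning unit-bids: 987 = $987.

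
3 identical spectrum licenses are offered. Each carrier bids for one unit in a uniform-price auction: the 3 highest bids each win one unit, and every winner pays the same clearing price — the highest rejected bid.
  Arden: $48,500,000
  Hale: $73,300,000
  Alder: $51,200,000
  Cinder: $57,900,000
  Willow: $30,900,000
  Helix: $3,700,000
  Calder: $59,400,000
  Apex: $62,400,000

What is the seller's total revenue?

Ordering the bids: 73,300,000 (Hale), 62,400,000 (Apex), 59,400,000 (Calder), 57,900,000 (Cinder), 51,200,000 (Alder), …
Top 3: Hale, Apex, Calder.
First losing bid is Cinder's $57,900,000, which sets the uniform price.
Total revenue = 3 × $57,900,000 = $173,700,000.

Total revenue: $173,700,000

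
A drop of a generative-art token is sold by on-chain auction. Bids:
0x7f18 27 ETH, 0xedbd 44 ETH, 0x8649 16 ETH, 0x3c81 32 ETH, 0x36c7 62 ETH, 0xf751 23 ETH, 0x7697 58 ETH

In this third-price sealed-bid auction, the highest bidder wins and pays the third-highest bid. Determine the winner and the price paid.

0x36c7 pays 44 ETH

Rule: the highest bidder wins and pays the third-highest bid.
Sorting bids: 62 (0x36c7) > 58 (0x7697) > 44 (0xedbd) > 32 (0x3c81) > 27 (0x7f18) > 23 (0xf751) > …
0x36c7 wins; payment is bid #3 in the ranking = 44 ETH.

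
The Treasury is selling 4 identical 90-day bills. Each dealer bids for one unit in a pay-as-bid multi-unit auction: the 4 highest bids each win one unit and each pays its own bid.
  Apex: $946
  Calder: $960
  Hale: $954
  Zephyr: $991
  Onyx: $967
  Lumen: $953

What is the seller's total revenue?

Total revenue: $3,872

Bids ranked high→low: 991 (Zephyr), 967 (Onyx), 960 (Calder), 954 (Hale), 953 (Lumen), 946 (Apex)
Winners (4 units): Zephyr, Onyx, Calder, Hale.
Total revenue = 991 + 967 + 960 + 954 = $3,872.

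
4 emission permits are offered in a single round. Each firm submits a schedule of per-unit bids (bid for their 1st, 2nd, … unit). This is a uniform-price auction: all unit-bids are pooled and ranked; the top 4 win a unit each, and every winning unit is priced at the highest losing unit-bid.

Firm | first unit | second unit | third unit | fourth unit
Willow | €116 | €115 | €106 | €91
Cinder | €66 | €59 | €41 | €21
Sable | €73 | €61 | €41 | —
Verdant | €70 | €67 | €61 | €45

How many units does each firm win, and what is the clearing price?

Pooled unit-bids ranked (top 4): 116 (Willow-1), 115 (Willow-2), 106 (Willow-3), 91 (Willow-4)
The (k+1)-th unit-bid is €73.
Allocation: Willow 4.

Willow 4; clearing price €73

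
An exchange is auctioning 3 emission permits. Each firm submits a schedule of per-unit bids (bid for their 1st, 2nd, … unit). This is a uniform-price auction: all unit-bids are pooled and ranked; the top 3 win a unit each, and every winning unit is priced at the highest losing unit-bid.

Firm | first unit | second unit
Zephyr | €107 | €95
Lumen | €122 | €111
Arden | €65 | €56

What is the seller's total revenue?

Total revenue: €285

All unit-bids, highest first — top 3: 122 (Lumen-1), 111 (Lumen-2), 107 (Zephyr-1)
First bid not allocated: €95.
Allocation: Lumen 2, Zephyr 1. Every unit priced at €95.
Revenue = 3 × 95 = €285.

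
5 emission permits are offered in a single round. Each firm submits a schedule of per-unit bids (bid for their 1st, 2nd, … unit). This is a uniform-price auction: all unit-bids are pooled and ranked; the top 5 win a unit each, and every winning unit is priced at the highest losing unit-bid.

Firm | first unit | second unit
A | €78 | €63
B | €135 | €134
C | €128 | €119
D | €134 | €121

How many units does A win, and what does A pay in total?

A: 0 units, pays €0

Pooled unit-bids ranked (top 5): 135 (B-1), 134 (B-2), 134 (D-1), 128 (C-1), 121 (D-2)
First bid not allocated: €119.
A wins 0 unit(s) at €119 each.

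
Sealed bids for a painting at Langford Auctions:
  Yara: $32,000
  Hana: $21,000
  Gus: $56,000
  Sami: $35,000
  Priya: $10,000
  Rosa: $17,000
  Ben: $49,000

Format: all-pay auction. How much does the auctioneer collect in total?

Sorting bids: 56,000 (Gus) > 49,000 (Ben) > 35,000 (Sami) > 32,000 (Yara) > 21,000 (Hana) > 17,000 (Rosa) > …
Every bidder forfeits their bid regardless of winning.
Revenue = 32,000 + 21,000 + 56,000 + 35,000 + 10,000 + 17,000 + 49,000 = $220,000.

Total revenue: $220,000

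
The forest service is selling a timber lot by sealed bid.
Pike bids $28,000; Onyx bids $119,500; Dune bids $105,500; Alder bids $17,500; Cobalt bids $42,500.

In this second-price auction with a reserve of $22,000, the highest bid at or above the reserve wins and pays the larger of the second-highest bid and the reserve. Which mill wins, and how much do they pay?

Bids ranked: 119,500 (Onyx) > 105,500 (Dune) > 42,500 (Cobalt) > 28,000 (Pike) > 17,500 (Alder)
Highest eligible bid: Onyx at $119,500.
max(second-highest $105,500, reserve $22,000) = $105,500; the reserve does not bind.

Onyx pays $105,500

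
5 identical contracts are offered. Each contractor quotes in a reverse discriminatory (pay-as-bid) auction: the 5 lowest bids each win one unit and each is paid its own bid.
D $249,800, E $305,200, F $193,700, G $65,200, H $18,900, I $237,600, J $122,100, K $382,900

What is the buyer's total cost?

Total cost: $637,500

Bids ranked low→high: 18,900 (H), 65,200 (G), 122,100 (J), 193,700 (F), 237,600 (I), 249,800 (D), 305,200 (E), …
Winners (5 units): H, G, J, F, I.
Total cost = 18,900 + 65,200 + 122,100 + 193,700 + 237,600 = $637,500.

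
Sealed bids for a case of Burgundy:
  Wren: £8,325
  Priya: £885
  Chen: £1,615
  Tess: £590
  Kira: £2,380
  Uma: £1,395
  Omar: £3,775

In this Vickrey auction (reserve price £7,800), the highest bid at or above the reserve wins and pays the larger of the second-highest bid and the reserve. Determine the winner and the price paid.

Vickrey auction (reserve price £7,800): the highest bid at or above the reserve wins and pays the larger of the second-highest bid and the reserve.
Sorting bids: 8,325 (Wren) > 3,775 (Omar) > 2,380 (Kira) > 1,615 (Chen) > 1,395 (Uma) > 885 (Priya) > …
Wren has the top bid at or above the reserve (£8,325).
max(second-highest £3,775, reserve £7,800) = £7,800.

Wren pays £7,800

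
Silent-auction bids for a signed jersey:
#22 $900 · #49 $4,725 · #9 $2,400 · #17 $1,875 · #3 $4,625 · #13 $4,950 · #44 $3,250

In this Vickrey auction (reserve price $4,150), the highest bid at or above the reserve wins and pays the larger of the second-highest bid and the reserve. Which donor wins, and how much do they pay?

#13 pays $4,725

Rule: the highest bid at or above the reserve wins and pays the larger of the second-highest bid and the reserve.
Sorting bids: 4,950 (#13) > 4,725 (#49) > 4,625 (#3) > 3,250 (#44) > 2,400 (#9) > 1,875 (#17) > …
#13 has the top bid at or above the reserve ($4,950).
Second-highest bid $4,725 exceeds the reserve $4,150 → payment $4,725.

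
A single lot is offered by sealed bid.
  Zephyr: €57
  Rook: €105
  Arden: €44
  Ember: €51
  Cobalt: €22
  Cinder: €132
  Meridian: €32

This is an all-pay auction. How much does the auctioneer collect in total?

Rule: the highest bidder wins the item, but every bidder pays their own bid.
Sorting bids: 132 (Cinder) > 105 (Rook) > 57 (Zephyr) > 51 (Ember) > 44 (Arden) > 32 (Meridian) > …
Every bidder forfeits their bid regardless of winning.
Revenue = 57 + 105 + 44 + 51 + 22 + 132 + 32 = €443.

Total revenue: €443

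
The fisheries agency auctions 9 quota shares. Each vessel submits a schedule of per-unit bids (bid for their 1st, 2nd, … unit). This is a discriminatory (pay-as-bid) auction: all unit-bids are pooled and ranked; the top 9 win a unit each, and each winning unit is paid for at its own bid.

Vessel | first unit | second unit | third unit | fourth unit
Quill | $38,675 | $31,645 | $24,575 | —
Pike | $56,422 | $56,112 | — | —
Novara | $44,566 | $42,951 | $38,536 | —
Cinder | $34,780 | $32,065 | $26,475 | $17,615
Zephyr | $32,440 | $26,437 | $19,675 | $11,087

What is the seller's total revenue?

Total revenue: $376,547

All unit-bids, highest first — top 9: 56,422 (Pike-1), 56,112 (Pike-2), 44,566 (Novara-1), 42,951 (Novara-2), 38,675 (Quill-1), 38,536 (Novara-3), 34,780 (Cinder-1), 32,440 (Zephyr-1), 32,065 (Cinder-2)
Next rejected bid: $31,645 (not a price — pay-as-bid).
Each winning unit pays its own bid.
Revenue = 56,422 + 56,112 + 44,566 + 42,951 + 38,675 + 38,536 + 34,780 + 32,440 + 32,065 = $376,547.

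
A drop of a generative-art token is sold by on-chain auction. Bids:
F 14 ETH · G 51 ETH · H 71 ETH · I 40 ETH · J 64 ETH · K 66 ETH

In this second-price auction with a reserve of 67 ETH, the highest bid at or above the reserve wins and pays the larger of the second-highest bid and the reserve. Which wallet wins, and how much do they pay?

Rule: the highest bid at or above the reserve wins and pays the larger of the second-highest bid and the reserve.
Bids in order: 71 (H) > 66 (K) > 64 (J) > 51 (G) > 40 (I) > 14 (F)
H has the top bid at or above the reserve (71 ETH).
Second-highest bid 66 ETH is below the reserve 67 ETH, so the reserve binds → payment 67 ETH.

H pays 67 ETH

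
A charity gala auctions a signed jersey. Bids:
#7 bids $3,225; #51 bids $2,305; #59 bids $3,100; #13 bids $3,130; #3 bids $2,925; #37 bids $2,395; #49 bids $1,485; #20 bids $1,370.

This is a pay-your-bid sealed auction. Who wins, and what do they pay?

#7 pays $3,225

Rule: the highest bidder wins and pays their own bid.
Sorting bids: 3,225 (#7) > 3,130 (#13) > 3,100 (#59) > 2,925 (#3) > 2,395 (#37) > 2,305 (#51) > …
#7 has the highest bid and pays exactly that: $3,225.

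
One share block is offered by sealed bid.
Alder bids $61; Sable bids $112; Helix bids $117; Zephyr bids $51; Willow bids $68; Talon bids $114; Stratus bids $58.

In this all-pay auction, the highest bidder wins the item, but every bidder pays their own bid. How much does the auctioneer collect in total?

Total revenue: $581

All-pay auction: the highest bidder wins the item, but every bidder pays their own bid.
Bids ranked: 117 (Helix) > 114 (Talon) > 112 (Sable) > 68 (Willow) > 61 (Alder) > 58 (Stratus) > …
Every bidder forfeits their bid regardless of winning.
Revenue = 61 + 112 + 117 + 51 + 68 + 114 + 58 = $581.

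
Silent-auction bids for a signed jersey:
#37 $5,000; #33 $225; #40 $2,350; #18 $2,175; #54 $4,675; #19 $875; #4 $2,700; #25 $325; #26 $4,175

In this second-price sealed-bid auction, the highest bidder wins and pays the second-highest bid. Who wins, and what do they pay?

Sorting bids: 5,000 (#37) > 4,675 (#54) > 4,175 (#26) > 2,700 (#4) > 2,350 (#40) > 2,175 (#18) > …
#37 wins with the highest bid; price is set by the runner-up at $4,675.

#37 pays $4,675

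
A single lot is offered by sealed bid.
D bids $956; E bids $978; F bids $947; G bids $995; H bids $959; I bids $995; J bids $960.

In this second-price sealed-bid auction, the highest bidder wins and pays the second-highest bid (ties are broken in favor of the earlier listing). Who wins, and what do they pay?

Sorting bids: 995 (G) > 995 (I) > 978 (E) > 960 (J) > 959 (H) > 956 (D) > …
Tie at $995 → G wins by tie-break.
G is highest; pays the second-highest bid, $995.

G pays $995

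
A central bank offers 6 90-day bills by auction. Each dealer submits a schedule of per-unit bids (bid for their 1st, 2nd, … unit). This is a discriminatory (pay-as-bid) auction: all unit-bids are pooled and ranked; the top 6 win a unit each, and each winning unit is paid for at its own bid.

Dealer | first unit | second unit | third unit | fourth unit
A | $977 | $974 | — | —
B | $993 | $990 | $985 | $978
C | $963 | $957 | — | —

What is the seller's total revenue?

All unit-bids, highest first — top 6: 993 (B-1), 990 (B-2), 985 (B-3), 978 (B-4), 977 (A-1), 974 (A-2)
Next rejected bid: $963 (not a price — pay-as-bid).
Each winning unit pays its own bid.
Revenue = 993 + 990 + 985 + 978 + 977 + 974 = $5,897.

Total revenue: $5,897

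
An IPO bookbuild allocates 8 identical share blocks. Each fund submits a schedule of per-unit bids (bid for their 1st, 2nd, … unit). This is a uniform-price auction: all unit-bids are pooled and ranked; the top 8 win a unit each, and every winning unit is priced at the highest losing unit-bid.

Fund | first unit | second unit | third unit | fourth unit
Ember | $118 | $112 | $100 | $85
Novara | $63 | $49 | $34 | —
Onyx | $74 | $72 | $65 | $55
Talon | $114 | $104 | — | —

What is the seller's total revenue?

All unit-bids, highest first — top 8: 118 (Ember-1), 114 (Talon-1), 112 (Ember-2), 104 (Talon-2), 100 (Ember-3), 85 (Ember-4), 74 (Onyx-1), 72 (Onyx-2)
The (k+1)-th unit-bid is $65.
Allocation: Ember 4, Onyx 2, Talon 2. Every unit priced at $65.
Revenue = 8 × 65 = $520.

Total revenue: $520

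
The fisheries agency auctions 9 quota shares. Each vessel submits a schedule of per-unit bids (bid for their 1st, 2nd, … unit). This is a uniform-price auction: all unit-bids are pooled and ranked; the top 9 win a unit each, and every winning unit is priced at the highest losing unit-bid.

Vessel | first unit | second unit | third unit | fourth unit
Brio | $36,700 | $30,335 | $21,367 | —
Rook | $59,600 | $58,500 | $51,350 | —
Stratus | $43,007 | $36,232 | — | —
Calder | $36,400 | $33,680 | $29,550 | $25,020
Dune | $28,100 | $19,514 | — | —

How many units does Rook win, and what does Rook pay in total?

Rook: 3 units, pays $88,650

Merging the schedules and taking the best 9: 59,600 (Rook-1), 58,500 (Rook-2), 51,350 (Rook-3), 43,007 (Stratus-1), 36,700 (Brio-1), 36,400 (Calder-1), 36,232 (Stratus-2), 33,680 (Calder-2), 30,335 (Brio-2)
Highest rejected unit-bid = $29,550.
Rook wins 3 unit(s) at $29,550 each.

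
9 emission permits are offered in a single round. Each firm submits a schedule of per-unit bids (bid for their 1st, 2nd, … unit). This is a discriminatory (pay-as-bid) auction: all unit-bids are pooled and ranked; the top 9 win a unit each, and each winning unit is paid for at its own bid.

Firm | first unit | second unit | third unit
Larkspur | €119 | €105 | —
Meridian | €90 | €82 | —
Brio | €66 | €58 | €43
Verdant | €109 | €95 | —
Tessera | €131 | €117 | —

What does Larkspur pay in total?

Larkspur pays €224

Merging the schedules and taking the best 9: 131 (Tessera-1), 119 (Larkspur-1), 117 (Tessera-2), 109 (Verdant-1), 105 (Larkspur-2), 95 (Verdant-2), 90 (Meridian-1), 82 (Meridian-2), 66 (Brio-1)
Next rejected bid: €58 (not a price — pay-as-bid).
Larkspur's winning unit-bids: 119 + 105 = €224.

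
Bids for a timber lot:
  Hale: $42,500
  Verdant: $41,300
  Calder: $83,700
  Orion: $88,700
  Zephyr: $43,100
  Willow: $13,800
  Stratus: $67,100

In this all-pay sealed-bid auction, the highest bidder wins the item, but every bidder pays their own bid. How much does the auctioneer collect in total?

Bids in order: 88,700 (Orion) > 83,700 (Calder) > 67,100 (Stratus) > 43,100 (Zephyr) > 42,500 (Hale) > 41,300 (Verdant) > …
Every bidder forfeits their bid regardless of winning.
Revenue = 42,500 + 41,300 + 83,700 + 88,700 + 43,100 + 13,800 + 67,100 = $380,200.

Total revenue: $380,200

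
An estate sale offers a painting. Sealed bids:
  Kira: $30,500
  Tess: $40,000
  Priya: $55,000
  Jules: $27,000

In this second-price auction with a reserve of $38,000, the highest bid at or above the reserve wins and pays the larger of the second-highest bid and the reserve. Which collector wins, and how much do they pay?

Priya pays $40,000

Bids in order: 55,000 (Priya) > 40,000 (Tess) > 30,500 (Kira) > 27,000 (Jules)
Priya has the top bid at or above the reserve ($55,000).
max(second-highest $40,000, reserve $38,000) = $40,000; the reserve does not bind.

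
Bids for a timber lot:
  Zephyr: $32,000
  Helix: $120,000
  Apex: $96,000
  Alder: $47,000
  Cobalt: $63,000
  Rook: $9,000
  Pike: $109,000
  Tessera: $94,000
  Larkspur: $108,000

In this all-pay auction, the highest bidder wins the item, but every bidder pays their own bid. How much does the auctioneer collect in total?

Bids in order: 120,000 (Helix) > 109,000 (Pike) > 108,000 (Larkspur) > 96,000 (Apex) > 94,000 (Tessera) > 63,000 (Cobalt) > …
Every bidder forfeits their bid regardless of winning.
Revenue = 32,000 + 120,000 + 96,000 + 47,000 + 63,000 + 9,000 + 109,000 + 94,000 + 108,000 = $678,000.

Total revenue: $678,000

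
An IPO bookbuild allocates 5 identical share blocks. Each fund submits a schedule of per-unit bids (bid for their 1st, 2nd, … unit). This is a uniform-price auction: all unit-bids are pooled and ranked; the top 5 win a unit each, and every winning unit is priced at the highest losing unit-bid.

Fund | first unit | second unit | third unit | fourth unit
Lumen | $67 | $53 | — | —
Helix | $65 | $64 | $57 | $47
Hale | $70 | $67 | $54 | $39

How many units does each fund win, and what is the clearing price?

Hale 2, Helix 2, Lumen 1; clearing price $57

All unit-bids, highest first — top 5: 70 (Hale-1), 67 (Lumen-1), 67 (Hale-2), 65 (Helix-1), 64 (Helix-2)
Highest rejected unit-bid = $57.
Allocation: Hale 2, Helix 2, Lumen 1.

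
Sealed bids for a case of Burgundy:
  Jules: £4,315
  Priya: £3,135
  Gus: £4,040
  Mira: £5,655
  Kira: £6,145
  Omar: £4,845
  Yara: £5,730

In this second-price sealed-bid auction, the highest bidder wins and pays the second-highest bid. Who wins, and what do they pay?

Kira pays £5,730

Sorting bids: 6,145 (Kira) > 5,730 (Yara) > 5,655 (Mira) > 4,845 (Omar) > 4,315 (Jules) > 4,040 (Gus) > …
Kira is highest; pays the second-highest bid, £5,730.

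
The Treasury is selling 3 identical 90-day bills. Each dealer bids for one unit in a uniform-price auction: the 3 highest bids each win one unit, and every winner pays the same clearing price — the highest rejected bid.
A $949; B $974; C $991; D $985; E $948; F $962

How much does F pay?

Ordering the bids: 991 (C), 985 (D), 974 (B), 962 (F), 949 (A), …
Winners (3 units): C, D, B.
First losing bid is F's $962, which sets the uniform price.
F does not win → pays $0.

F pays $0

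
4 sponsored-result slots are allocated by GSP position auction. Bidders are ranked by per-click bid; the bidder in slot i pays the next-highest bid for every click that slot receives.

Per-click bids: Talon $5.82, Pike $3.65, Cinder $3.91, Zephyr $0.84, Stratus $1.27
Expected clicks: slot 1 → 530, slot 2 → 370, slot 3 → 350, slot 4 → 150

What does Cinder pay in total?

Per-click bids in order: $5.82 (Talon) > $3.91 (Cinder) > $3.65 (Pike) > $1.27 (Stratus) > $0.84 (Zephyr)
Cinder holds slot 2 → pays next bid $3.65 × 370 clicks = $1350.50.

Cinder pays $1350.50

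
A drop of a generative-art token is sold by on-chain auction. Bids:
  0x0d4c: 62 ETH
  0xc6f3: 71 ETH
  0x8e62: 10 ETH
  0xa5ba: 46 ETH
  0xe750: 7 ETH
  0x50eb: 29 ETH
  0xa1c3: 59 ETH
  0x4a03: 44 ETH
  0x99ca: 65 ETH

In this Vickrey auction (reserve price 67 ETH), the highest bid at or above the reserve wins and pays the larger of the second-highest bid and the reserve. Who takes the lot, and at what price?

Bids ranked: 71 (0xc6f3) > 65 (0x99ca) > 62 (0x0d4c) > 59 (0xa1c3) > 46 (0xa5ba) > 44 (0x4a03) > …
Highest eligible bid: 0xc6f3 at 71 ETH.
Second-highest bid 65 ETH is below the reserve 67 ETH, so the reserve binds → payment 67 ETH.

0xc6f3 pays 67 ETH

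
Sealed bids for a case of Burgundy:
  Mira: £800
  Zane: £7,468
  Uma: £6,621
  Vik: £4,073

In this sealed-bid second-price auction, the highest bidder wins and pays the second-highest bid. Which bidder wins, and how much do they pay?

Bids in order: 7,468 (Zane) > 6,621 (Uma) > 4,073 (Vik) > 800 (Mira)
Zane is highest; pays the second-highest bid, £6,621.

Zane pays £6,621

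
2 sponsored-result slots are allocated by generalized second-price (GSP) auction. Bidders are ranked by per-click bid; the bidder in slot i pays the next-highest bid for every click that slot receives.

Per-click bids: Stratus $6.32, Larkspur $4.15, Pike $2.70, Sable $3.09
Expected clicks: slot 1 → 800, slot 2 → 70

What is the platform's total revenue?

Per-click bids in order: $6.32 (Stratus) > $4.15 (Larkspur) > $3.09 (Sable) > …
Slot 1: Stratus pays $4.15 × 800 = $3320.00
Slot 2: Larkspur pays $3.09 × 70 = $216.30
Total = $3536.30

Total revenue: $3536.30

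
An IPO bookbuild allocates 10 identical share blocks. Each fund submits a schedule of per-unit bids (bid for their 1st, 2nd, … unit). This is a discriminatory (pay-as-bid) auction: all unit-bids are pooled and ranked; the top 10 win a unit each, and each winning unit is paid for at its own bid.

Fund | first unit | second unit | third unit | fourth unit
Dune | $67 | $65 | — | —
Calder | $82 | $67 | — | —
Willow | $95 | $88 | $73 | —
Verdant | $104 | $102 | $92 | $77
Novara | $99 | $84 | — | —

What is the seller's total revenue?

All unit-bids, highest first — top 10: 104 (Verdant-1), 102 (Verdant-2), 99 (Novara-1), 95 (Willow-1), 92 (Verdant-3), 88 (Willow-2), 84 (Novara-2), 82 (Calder-1), 77 (Verdant-4), 73 (Willow-3)
Next rejected bid: $67 (not a price — pay-as-bid).
Each winning unit pays its own bid.
Revenue = 104 + 102 + 99 + 95 + 92 + 88 + 84 + 82 + 77 + 73 = $896.

Total revenue: $896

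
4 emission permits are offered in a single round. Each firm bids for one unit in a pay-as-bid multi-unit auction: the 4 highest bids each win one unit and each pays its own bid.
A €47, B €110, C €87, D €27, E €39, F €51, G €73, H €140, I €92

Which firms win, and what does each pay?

H €140, B €110, I €92, C €87

Sorting: 140 (H), 110 (B), 92 (I), 87 (C), 73 (G), 51 (F), …
Top 4: H, B, I, C.
Each winner pays its own bid: H €140, B €110, I €92, C €87.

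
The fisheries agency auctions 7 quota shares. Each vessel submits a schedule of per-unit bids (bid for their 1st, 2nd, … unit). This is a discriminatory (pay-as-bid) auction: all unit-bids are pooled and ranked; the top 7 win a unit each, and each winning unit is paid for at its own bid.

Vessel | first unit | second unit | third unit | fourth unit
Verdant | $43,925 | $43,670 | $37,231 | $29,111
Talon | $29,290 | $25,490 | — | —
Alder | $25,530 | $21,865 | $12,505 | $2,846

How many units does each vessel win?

Pooled unit-bids ranked (top 7): 43,925 (Verdant-1), 43,670 (Verdant-2), 37,231 (Verdant-3), 29,290 (Talon-1), 29,111 (Verdant-4), 25,530 (Alder-1), 25,490 (Talon-2)
Next rejected bid: $21,865 (not a price — pay-as-bid).
Allocation: Alder 1, Talon 2, Verdant 4.

Alder 1, Talon 2, Verdant 4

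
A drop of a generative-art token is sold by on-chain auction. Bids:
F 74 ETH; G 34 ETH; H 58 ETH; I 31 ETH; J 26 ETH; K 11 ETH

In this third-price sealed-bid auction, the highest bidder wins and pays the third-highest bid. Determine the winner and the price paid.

Rule: the highest bidder wins and pays the third-highest bid.
Bids in order: 74 (F) > 58 (H) > 34 (G) > 31 (I) > 26 (J) > 11 (K)
F wins; payment is bid #3 in the ranking = 34 ETH.

F pays 34 ETH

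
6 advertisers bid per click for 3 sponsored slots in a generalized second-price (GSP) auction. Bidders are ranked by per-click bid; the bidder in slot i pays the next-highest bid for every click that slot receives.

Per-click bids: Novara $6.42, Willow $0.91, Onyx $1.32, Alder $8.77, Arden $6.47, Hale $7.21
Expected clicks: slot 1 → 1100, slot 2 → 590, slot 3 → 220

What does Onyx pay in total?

Sorting advertisers: $8.77 (Alder) > $7.21 (Hale) > $6.47 (Arden) > $6.42 (Novara) > …
Onyx ranks below slot 3 → no slot, pays nothing.

Onyx pays $0.00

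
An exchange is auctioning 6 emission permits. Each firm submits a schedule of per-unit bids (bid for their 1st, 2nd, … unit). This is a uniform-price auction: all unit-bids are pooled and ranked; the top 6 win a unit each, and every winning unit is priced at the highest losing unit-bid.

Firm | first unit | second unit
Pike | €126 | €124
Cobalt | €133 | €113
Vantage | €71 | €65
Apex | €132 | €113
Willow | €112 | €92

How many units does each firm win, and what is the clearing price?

All unit-bids, highest first — top 6: 133 (Cobalt-1), 132 (Apex-1), 126 (Pike-1), 124 (Pike-2), 113 (Cobalt-2), 113 (Apex-2)
Highest rejected unit-bid = €112.
Allocation: Apex 2, Cobalt 2, Pike 2.

Apex 2, Cobalt 2, Pike 2; clearing price €112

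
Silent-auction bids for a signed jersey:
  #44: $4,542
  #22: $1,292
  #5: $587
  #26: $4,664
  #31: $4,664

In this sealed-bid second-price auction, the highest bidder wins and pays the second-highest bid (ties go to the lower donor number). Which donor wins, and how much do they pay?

Sealed-bid second-price auction: the highest bidder wins and pays the second-highest bid.
Bids ranked: 4,664 (#26) > 4,664 (#31) > 4,542 (#44) > 1,292 (#22) > 587 (#5)
#26 and #31 tie at $4,664; tie-break gives it to #26.
#26 is highest; pays the second-highest bid, $4,664.

#26 pays $4,664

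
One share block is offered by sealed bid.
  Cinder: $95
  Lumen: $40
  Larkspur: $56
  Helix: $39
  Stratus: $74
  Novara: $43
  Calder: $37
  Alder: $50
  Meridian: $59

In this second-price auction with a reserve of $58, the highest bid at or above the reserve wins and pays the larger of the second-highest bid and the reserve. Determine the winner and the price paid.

Cinder pays $74

Rule: the highest bid at or above the reserve wins and pays the larger of the second-highest bid and the reserve.
Sorting bids: 95 (Cinder) > 74 (Stratus) > 59 (Meridian) > 56 (Larkspur) > 50 (Alder) > 43 (Novara) > …
Highest eligible bid: Cinder at $95.
max(second-highest $74, reserve $58) = $74; the reserve does not bind.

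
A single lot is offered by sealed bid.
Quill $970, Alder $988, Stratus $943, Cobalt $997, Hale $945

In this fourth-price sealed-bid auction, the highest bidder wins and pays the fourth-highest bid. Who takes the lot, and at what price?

Cobalt pays $945

Bids in order: 997 (Cobalt) > 988 (Alder) > 970 (Quill) > 945 (Hale) > 943 (Stratus)
Cobalt is highest; pays the fourth-highest bid, $945.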